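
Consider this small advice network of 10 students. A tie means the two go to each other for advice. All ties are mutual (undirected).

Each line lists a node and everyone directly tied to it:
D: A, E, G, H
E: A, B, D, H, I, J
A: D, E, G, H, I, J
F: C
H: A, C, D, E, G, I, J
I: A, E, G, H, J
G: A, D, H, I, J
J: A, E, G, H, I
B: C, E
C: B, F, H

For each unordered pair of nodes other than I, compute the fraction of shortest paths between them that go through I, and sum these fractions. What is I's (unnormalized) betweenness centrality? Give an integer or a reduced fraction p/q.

Pairs whose geodesics pass through I — B–G: 1/6; E–G: 1/5.
All other pairs contribute 0.
Summing the contributions gives betweenness(I) = 11/30.

11/30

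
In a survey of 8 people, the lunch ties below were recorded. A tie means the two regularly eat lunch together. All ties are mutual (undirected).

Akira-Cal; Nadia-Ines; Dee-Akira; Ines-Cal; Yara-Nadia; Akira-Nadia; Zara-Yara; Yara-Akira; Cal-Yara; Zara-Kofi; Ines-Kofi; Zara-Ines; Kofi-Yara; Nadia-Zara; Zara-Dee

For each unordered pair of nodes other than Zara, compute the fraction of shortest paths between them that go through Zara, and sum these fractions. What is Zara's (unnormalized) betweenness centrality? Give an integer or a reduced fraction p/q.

43/12

Pairs whose geodesics pass through Zara — Nadia–Kofi: 1/3; Nadia–Dee: 1/2; Yara–Dee: 1/2; Yara–Ines: 1/4; Kofi–Dee: 1; Dee–Ines: 1.
All other pairs contribute 0.
Summing the contributions gives betweenness(Zara) = 43/12.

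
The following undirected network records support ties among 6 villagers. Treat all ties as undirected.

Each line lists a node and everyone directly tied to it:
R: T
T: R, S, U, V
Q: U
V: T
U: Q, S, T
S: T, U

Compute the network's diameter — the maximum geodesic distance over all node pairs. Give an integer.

Eccentricity of each node (its greatest distance to any other): Q:3, R:3, S:2, T:2, U:2, V:3.
The maximum eccentricity is 3, realized for instance by the pair R–Q via R – T – U – Q. So the diameter is 3.

3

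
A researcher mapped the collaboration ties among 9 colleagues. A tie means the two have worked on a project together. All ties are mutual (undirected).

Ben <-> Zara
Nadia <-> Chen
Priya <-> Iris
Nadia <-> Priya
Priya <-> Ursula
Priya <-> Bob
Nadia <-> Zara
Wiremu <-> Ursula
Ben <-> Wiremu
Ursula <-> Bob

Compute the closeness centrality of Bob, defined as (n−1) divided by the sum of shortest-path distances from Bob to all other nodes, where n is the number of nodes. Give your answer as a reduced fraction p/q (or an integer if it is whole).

Distances from Bob: Ben:3, Chen:3, Iris:2, Nadia:2, Priya:1, Ursula:1, Wiremu:2, Zara:3. Sum = 17.
n = 9, so closeness = 8/17.

8/17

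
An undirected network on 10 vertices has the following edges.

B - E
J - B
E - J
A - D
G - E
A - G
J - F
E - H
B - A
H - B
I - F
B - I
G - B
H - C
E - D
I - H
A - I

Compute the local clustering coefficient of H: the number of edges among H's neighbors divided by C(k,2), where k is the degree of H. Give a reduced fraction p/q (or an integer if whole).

H's neighbors: B, C, E, and I (k = 4).
Possible neighbor pairs: C(4,2) = 6. Edges among them: B–E, B–I → e = 2.
Clustering(H) = 2/6 = 1/3.

1/3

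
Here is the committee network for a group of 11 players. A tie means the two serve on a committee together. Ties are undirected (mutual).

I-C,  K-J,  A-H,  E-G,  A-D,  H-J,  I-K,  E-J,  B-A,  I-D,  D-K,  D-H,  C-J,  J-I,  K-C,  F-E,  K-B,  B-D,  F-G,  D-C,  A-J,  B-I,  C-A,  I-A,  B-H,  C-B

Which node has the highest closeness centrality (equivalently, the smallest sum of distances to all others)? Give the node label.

Farness (sum of distances to all others) for each node — A:16, B:19, C:16, D:19, E:19, F:27, G:27, H:18, I:16, J:14, K:17.
The smallest farness is 14, for J, so J has the highest closeness.

J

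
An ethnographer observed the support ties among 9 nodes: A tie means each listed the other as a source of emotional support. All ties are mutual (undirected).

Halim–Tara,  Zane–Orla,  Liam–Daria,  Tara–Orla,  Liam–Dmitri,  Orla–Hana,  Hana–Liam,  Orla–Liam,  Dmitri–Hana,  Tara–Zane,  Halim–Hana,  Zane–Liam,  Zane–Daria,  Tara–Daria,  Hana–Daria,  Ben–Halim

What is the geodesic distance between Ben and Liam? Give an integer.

3

One shortest route is Ben – Halim – Hana – Liam, which uses 3 edges, and at distance 2 from Ben we only reach {Hana, Tara}, which does not include Liam. So d(Ben,Liam) = 3.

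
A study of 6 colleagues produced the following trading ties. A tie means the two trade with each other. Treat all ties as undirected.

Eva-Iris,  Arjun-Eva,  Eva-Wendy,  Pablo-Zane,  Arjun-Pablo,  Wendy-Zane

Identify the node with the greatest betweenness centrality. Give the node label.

Unnormalized betweenness of each node: Arjun:2, Eva:5, Iris:0, Pablo:1, Wendy:2, Zane:1.
Eva has the largest value, 5, making it the main broker — the node through which the most shortest paths run.

Eva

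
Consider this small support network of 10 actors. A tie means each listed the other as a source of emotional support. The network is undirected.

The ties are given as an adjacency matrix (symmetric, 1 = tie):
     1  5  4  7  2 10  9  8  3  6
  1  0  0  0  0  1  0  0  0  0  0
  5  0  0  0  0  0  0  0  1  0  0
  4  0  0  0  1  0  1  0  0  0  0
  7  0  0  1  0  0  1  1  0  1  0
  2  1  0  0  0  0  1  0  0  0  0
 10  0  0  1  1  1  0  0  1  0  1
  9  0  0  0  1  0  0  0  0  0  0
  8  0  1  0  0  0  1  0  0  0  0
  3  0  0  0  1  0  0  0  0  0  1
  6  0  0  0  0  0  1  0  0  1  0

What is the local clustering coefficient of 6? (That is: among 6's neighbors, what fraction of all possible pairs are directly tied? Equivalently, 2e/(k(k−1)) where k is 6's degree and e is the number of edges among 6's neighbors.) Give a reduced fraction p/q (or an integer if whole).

0

6's neighbors: 3 and 10 (k = 2).
Possible neighbor pairs: C(2,2) = 1. Edges among them: none → e = 0.
Clustering(6) = 0/1.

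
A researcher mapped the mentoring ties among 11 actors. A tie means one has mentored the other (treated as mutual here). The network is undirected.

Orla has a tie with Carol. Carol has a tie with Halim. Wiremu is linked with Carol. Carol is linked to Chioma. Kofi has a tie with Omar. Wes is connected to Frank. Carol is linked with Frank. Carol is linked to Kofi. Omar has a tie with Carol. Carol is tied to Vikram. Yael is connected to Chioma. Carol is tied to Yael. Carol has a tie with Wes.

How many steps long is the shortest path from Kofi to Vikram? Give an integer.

One shortest route is Kofi – Carol – Vikram, which uses 2 edges, and Kofi and Vikram are not directly tied, so nothing shorter exists. So d(Kofi,Vikram) = 2.

2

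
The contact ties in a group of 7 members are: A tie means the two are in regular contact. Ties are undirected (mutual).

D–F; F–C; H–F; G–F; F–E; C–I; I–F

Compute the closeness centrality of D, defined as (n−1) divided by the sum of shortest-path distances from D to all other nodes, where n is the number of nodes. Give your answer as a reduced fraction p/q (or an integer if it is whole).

Distances from D: C:2, E:2, F:1, G:2, H:2, I:2. Sum = 11.
n = 7, so closeness = 6/11.

6/11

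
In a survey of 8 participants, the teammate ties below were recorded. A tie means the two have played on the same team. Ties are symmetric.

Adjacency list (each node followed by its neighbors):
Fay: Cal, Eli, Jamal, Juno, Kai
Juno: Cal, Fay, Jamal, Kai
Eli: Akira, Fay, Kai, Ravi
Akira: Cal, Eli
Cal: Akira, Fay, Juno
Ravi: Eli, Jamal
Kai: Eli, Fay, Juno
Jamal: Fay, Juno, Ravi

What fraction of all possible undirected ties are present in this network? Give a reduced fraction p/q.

There are 13 edges and 8 nodes, so the maximum possible is C(8,2) = 28.
Density = 13/28.

13/28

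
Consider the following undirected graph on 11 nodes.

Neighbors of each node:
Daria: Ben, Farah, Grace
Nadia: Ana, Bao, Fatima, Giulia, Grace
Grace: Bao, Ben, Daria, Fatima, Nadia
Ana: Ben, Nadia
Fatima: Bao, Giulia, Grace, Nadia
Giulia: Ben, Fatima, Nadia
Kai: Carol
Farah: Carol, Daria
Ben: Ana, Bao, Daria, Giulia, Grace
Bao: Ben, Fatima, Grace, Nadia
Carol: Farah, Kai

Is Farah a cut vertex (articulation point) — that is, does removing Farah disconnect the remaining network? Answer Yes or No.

Removing Farah leaves {Ana, Bao, Ben, Daria, Fatima, Giulia, Grace, and Nadia} with no path to {Carol and Kai}, so the network splits into 2 components. Farah is a cut vertex.

Yes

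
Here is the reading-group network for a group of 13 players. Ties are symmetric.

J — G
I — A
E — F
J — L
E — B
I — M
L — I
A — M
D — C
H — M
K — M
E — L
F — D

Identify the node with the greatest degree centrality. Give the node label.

Degrees — A:2, B:1, C:1, D:2, E:3, F:2, G:1, H:1, I:3, J:2, K:1, L:3, M:4.
The maximum is 4, attained only by M.

M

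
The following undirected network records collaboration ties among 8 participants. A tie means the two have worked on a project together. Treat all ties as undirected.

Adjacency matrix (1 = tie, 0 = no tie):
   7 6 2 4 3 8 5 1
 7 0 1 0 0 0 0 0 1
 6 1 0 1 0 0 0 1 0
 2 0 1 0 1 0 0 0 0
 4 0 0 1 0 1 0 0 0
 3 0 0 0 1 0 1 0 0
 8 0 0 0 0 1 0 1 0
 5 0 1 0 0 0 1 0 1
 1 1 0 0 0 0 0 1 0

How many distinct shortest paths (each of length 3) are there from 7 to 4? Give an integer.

The shortest distance is 3, and the only length-3 path is 7–6–2–4. So there is exactly 1 shortest path.

1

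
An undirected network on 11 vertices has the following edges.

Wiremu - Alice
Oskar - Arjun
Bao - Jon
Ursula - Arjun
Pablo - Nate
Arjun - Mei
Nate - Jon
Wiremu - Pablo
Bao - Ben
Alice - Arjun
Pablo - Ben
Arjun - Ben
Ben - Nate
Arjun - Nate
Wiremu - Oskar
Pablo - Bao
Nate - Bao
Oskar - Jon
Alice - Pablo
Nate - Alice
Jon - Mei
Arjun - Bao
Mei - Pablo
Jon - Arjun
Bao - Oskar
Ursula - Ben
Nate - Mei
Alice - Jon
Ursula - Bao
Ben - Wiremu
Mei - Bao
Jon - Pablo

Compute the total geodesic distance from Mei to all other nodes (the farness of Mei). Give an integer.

Distances from Mei: Alice:2, Arjun:1, Bao:1, Ben:2, Jon:1, Nate:1, Oskar:2, Pablo:1, Ursula:2, Wiremu:2.
Sum = 2 + 1 + 1 + 2 + 1 + 1 + 2 + 1 + 2 + 2 = 15.

15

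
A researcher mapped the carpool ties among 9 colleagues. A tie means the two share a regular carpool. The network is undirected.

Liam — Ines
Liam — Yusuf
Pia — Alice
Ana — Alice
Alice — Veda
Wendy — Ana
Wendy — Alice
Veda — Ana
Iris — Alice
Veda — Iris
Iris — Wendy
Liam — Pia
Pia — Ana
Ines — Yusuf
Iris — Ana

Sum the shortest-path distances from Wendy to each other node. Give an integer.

18

Distances from Wendy: Alice:1, Ana:1, Ines:4, Iris:1, Liam:3, Pia:2, Veda:2, Yusuf:4.
Sum = 1 + 1 + 4 + 1 + 3 + 2 + 2 + 4 = 18.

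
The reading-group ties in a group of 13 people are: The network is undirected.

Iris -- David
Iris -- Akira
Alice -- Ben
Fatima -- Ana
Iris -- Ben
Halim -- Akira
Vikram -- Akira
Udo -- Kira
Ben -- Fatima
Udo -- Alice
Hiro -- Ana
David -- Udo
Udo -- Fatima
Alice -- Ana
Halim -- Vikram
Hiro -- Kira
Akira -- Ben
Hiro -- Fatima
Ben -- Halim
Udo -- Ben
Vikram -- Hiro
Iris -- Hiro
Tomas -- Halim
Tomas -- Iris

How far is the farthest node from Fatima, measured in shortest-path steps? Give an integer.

3

Distances from Fatima: Akira:2, Alice:2, Ana:1, Ben:1, David:2, Halim:2, Hiro:1, Iris:2, Kira:2, Tomas:3, Udo:1, Vikram:2.
The largest is 3 (to Tomas), so the eccentricity of Fatima is 3.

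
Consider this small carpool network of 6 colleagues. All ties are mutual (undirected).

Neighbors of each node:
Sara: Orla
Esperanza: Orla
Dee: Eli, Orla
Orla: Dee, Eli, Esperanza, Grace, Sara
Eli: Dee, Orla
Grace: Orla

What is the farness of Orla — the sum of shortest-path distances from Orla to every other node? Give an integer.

Distances from Orla: Dee:1, Eli:1, Esperanza:1, Grace:1, Sara:1.
Sum = 1 + 1 + 1 + 1 + 1 = 5.

5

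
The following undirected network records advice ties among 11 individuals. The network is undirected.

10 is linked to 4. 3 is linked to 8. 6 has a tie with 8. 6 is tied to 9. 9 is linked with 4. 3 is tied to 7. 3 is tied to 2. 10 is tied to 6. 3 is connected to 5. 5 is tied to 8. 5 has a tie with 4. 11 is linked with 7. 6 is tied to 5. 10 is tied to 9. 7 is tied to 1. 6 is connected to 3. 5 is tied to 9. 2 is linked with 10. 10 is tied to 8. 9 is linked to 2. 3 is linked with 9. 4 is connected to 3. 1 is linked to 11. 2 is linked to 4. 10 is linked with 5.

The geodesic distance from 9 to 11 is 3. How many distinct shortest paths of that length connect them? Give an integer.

The shortest distance is 3, and the only length-3 path is 9–3–7–11. So there is exactly 1 shortest path.

1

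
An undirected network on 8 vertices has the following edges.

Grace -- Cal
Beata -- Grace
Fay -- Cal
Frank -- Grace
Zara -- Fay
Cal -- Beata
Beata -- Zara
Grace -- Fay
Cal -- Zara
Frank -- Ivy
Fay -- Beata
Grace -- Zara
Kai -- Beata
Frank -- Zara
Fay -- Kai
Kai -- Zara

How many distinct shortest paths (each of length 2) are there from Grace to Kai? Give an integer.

The shortest distance is 2. The length-2 paths are: Grace–Zara–Kai; Grace–Fay–Kai; Grace–Beata–Kai.
That gives 3 distinct shortest paths.

3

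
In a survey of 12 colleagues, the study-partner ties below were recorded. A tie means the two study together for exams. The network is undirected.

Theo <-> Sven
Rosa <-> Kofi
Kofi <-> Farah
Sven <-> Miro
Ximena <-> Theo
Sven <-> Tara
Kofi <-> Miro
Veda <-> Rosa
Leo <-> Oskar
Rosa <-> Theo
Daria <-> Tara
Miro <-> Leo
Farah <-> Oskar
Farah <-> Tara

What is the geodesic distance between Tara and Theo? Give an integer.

2

One shortest route is Tara – Sven – Theo, which uses 2 edges, and Tara and Theo are not directly tied, so nothing shorter exists. So d(Tara,Theo) = 2.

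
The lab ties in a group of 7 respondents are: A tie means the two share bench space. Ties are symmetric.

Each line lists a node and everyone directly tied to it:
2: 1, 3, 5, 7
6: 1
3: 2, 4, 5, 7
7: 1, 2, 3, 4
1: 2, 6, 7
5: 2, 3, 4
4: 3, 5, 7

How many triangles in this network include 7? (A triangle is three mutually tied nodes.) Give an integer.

7's neighbors: 1, 2, 3, and 4.
Neighbor pairs that are themselves tied: 7–1–2; 7–2–3; 7–3–4. Each forms one triangle with 7, for 3 in total.

3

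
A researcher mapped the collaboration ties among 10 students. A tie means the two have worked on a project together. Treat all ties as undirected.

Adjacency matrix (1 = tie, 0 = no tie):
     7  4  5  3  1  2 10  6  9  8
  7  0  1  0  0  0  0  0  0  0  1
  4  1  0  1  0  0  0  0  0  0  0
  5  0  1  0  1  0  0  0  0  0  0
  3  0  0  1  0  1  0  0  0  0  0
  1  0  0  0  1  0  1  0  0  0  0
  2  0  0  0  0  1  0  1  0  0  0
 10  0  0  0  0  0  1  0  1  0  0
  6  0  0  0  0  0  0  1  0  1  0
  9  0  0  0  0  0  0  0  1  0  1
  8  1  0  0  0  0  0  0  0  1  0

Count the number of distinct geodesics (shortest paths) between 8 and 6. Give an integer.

1

The shortest distance is 2, and the only length-2 path is 8–9–6. So there is exactly 1 shortest path.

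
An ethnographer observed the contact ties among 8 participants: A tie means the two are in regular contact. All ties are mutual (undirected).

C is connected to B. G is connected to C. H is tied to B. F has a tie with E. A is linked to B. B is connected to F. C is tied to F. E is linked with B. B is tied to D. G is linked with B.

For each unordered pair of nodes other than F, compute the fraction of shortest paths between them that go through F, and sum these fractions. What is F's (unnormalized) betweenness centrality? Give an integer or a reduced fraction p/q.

Pairs whose geodesics pass through F — C–E: 1/2.
All other pairs contribute 0.
Summing the contributions gives betweenness(F) = 1/2.

1/2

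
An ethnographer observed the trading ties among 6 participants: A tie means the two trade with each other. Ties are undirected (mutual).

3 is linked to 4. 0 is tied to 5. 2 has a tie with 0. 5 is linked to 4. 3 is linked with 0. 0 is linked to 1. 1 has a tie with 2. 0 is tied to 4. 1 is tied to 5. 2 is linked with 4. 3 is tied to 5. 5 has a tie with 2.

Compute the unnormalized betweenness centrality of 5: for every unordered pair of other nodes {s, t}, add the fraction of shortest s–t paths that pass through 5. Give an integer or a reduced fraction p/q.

7/6

Pairs whose geodesics pass through 5 — 3–1: 1/2; 3–2: 1/3; 4–1: 1/3.
All other pairs contribute 0.
Summing the contributions gives betweenness(5) = 7/6.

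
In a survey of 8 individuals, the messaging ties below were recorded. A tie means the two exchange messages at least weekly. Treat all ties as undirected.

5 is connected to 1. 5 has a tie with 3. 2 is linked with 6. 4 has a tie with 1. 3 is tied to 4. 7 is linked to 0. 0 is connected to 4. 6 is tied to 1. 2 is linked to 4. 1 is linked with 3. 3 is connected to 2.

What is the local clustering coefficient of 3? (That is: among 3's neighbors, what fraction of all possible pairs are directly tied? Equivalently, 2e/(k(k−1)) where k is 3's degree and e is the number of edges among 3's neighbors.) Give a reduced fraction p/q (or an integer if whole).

1/2

3's neighbors: 1, 2, 4, and 5 (k = 4).
Possible neighbor pairs: C(4,2) = 6. Edges among them: 1–4, 1–5, 2–4 → e = 3.
Clustering(3) = 3/6 = 1/2.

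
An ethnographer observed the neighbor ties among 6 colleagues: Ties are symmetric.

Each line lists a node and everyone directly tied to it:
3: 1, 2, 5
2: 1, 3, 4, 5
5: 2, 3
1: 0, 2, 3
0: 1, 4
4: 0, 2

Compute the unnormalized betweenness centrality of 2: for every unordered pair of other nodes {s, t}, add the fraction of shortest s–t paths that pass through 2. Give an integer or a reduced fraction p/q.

Pairs whose geodesics pass through 2 — 3–4: 1; 1–4: 1/2; 1–5: 1/2; 0–5: 2/3; 4–5: 1.
All other pairs contribute 0.
Summing the contributions gives betweenness(2) = 11/3.

11/3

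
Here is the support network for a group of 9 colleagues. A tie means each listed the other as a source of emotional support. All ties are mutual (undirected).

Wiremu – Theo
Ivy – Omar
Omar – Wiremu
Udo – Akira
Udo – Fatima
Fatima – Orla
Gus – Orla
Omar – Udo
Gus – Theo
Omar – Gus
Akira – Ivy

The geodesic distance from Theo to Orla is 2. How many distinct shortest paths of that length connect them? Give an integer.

The shortest distance is 2, and the only length-2 path is Theo–Gus–Orla. So there is exactly 1 shortest path.

1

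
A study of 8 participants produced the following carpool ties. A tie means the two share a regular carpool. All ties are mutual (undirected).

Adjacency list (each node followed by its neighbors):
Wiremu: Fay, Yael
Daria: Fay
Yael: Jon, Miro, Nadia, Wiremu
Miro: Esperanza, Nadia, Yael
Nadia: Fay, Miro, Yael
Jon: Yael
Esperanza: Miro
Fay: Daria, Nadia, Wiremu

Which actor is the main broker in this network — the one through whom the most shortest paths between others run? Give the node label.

Yael

Unnormalized betweenness of each node: Daria:0, Esperanza:0, Fay:13/2, Jon:0, Miro:6, Nadia:6, Wiremu:2, Yael:17/2.
Yael has the largest value, 17/2, making it the main broker — the node through which the most shortest paths run.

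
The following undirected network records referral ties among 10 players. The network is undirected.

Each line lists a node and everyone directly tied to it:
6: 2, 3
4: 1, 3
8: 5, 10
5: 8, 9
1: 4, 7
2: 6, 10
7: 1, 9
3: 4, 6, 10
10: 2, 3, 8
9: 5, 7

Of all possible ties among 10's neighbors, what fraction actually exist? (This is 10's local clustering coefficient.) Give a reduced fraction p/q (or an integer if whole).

0

10's neighbors: 2, 3, and 8 (k = 3).
Possible neighbor pairs: C(3,2) = 3. Edges among them: none → e = 0.
Clustering(10) = 0/3 = 0.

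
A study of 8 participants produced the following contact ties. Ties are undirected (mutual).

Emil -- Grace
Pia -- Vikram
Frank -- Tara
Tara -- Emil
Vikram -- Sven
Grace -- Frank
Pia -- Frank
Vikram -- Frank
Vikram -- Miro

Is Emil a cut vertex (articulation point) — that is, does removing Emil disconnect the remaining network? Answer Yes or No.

Even without Emil, every remaining node can still reach every other (the residual graph is connected), so Emil is not a cut vertex.

No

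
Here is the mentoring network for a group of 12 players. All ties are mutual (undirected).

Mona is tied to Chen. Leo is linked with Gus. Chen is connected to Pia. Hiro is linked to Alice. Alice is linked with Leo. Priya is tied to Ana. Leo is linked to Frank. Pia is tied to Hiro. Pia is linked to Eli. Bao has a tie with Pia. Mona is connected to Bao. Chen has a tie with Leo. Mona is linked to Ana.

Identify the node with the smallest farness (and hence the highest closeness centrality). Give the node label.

Chen

Farness (sum of distances to all others) for each node — Alice:28, Ana:32, Bao:27, Chen:20, Eli:33, Frank:33, Gus:33, Hiro:28, Leo:23, Mona:24, Pia:23, Priya:42.
The smallest farness is 20, for Chen, so Chen has the highest closeness.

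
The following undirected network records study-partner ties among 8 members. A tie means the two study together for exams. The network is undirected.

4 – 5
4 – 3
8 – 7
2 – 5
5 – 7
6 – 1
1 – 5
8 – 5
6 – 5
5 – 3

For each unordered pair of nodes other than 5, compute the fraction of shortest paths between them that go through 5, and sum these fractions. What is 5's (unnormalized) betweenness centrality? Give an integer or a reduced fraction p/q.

18

Pairs whose geodesics pass through 5 — 3–6: 1; 3–2: 1; 3–7: 1; 3–8: 1; 3–1: 1; 4–6: 1; 4–2: 1; 4–7: 1; 4–8: 1; 4–1: 1; 6–2: 1; 6–7: 1; 6–8: 1; 2–7: 1 … (+4 more pairs).
All other pairs contribute 0.
Summing the contributions gives betweenness(5) = 18.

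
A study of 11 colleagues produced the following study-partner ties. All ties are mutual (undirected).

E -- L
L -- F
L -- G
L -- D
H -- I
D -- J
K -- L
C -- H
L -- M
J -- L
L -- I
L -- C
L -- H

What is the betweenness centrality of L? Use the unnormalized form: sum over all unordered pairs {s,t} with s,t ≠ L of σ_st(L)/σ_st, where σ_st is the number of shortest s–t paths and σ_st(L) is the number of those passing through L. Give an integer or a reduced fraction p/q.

83/2

Pairs whose geodesics pass through L — F–J: 1; F–E: 1; F–M: 1; F–G: 1; F–C: 1; F–K: 1; F–I: 1; F–H: 1; F–D: 1; J–E: 1; J–M: 1; J–G: 1; J–C: 1; J–K: 1 … (+28 more pairs).
All other pairs contribute 0.
Summing the contributions gives betweenness(L) = 83/2.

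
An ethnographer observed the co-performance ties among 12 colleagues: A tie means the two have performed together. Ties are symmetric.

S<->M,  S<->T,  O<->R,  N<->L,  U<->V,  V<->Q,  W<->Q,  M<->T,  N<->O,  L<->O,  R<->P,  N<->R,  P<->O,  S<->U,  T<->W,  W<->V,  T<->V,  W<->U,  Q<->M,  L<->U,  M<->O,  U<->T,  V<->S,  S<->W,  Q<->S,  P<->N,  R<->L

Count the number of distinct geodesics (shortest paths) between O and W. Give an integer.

4

The shortest distance is 3. The length-3 paths are: O–M–T–W; O–L–U–W; O–M–Q–W; O–M–S–W.
That gives 4 distinct shortest paths.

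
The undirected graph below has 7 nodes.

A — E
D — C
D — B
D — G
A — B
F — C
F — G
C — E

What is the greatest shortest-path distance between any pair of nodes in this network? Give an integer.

3

Eccentricity of each node (its greatest distance to any other): A:3, B:3, C:2, D:2, E:3, F:3, G:3.
The maximum eccentricity is 3, realized for instance by the pair A–F via A – E – C – F. So the diameter is 3.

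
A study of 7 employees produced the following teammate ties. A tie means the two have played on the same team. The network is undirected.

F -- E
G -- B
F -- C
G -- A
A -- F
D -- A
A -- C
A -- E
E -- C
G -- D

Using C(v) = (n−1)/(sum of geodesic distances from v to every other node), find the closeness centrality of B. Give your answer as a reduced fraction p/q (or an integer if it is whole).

Distances from B: A:2, C:3, D:2, E:3, F:3, G:1. Sum = 14.
n = 7, so closeness = 6/14 = 3/7.

3/7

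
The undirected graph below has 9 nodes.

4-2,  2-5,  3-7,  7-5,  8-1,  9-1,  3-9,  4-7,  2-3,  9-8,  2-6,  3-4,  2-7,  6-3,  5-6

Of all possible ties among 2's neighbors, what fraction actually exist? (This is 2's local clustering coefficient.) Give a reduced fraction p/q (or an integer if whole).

3/5

2's neighbors: 3, 4, 5, 6, and 7 (k = 5).
Possible neighbor pairs: C(5,2) = 10. Edges among them: 3–4, 3–6, 3–7, 4–7, 5–6, 5–7 → e = 6.
Clustering(2) = 6/10 = 3/5.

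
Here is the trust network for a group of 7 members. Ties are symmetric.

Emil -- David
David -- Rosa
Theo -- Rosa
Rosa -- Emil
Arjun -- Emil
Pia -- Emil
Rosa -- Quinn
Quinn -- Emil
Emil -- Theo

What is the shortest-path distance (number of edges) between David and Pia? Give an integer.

2

One shortest route is David – Emil – Pia, which uses 2 edges, and David and Pia are not directly tied, so nothing shorter exists. So d(David,Pia) = 2.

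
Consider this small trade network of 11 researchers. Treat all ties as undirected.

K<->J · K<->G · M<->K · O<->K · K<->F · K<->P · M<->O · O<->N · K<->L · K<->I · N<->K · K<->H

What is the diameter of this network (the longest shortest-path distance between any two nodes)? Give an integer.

Eccentricity of each node (its greatest distance to any other): F:2, G:2, H:2, I:2, J:2, K:1, L:2, M:2, N:2, O:2, P:2.
The maximum eccentricity is 2, realized for instance by the pair I–M via I – K – M. So the diameter is 2.

2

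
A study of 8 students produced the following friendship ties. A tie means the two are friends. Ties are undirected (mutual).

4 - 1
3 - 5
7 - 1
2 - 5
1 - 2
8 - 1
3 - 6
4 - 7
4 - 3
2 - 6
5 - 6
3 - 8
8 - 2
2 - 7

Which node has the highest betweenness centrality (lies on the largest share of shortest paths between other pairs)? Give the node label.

Unnormalized betweenness of each node: 1:3/2, 2:11/2, 3:7/2, 4:3/2, 5:1/3, 6:1/3, 7:1/2, 8:5/6.
2 has the largest value, 11/2, making it the main broker — the node through which the most shortest paths run.

2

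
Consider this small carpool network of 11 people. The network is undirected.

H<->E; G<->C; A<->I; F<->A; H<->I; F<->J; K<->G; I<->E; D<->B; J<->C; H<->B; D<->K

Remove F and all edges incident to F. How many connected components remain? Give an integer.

1

F's neighbors (A and J) remain reachable from one another through other ties, so the rest of the network stays in one piece.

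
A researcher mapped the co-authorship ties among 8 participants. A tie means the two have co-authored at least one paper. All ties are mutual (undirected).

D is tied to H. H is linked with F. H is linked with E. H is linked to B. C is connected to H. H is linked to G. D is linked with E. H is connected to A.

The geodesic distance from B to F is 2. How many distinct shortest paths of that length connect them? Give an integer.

The shortest distance is 2, and the only length-2 path is B–H–F. So there is exactly 1 shortest path.

1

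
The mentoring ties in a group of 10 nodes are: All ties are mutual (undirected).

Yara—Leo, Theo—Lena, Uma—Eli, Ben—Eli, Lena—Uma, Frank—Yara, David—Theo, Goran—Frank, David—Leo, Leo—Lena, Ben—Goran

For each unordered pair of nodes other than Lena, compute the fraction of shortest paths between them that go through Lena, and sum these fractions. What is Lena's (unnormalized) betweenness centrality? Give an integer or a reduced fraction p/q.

37/3

Pairs whose geodesics pass through Lena — Eli–Yara: 1/2; Eli–Leo: 1; Eli–David: 2/2; Eli–Theo: 1; Ben–Leo: 1/2; Ben–David: 2/3; Ben–Theo: 1; Goran–Theo: 2/3; Frank–Theo: 1/2; Frank–Uma: 1/2; Yara–Theo: 1/2; Yara–Uma: 1; Leo–Theo: 1/2; Leo–Uma: 1 … (+2 more pairs).
All other pairs contribute 0.
Summing the contributions gives betweenness(Lena) = 37/3.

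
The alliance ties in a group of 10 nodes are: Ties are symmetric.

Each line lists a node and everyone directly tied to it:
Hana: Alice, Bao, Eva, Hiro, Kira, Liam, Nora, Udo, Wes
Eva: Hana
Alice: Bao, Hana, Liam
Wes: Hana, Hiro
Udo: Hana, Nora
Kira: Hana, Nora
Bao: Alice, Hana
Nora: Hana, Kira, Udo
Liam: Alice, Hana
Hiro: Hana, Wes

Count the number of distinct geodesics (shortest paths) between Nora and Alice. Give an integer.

1

The shortest distance is 2, and the only length-2 path is Nora–Hana–Alice. So there is exactly 1 shortest path.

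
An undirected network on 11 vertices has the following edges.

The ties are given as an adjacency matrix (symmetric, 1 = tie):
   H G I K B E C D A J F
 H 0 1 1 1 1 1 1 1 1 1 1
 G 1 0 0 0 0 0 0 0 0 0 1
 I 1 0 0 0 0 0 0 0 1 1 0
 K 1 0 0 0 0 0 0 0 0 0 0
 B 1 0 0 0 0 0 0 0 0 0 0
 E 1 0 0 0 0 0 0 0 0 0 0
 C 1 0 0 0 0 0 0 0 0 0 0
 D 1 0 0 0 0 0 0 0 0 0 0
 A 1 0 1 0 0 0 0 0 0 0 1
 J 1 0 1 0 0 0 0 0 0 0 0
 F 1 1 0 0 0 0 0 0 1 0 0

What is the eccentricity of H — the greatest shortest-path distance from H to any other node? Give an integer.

Distances from H: A:1, B:1, C:1, D:1, E:1, F:1, G:1, I:1, J:1, K:1.
The largest is 1 (to G, I, K, B, E, C, D, A, J, and F), so the eccentricity of H is 1.

1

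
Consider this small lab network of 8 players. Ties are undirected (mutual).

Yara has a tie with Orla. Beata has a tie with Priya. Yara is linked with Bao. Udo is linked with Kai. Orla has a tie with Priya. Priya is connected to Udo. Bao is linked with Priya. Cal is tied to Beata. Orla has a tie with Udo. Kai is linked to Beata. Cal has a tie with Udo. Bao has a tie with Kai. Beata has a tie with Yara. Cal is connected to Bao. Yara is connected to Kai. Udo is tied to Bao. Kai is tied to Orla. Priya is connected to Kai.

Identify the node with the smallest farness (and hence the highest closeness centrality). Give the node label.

Kai

Farness (sum of distances to all others) for each node — Bao:9, Beata:10, Cal:11, Kai:8, Orla:10, Priya:9, Udo:9, Yara:10.
The smallest farness is 8, for Kai, so Kai has the highest closeness.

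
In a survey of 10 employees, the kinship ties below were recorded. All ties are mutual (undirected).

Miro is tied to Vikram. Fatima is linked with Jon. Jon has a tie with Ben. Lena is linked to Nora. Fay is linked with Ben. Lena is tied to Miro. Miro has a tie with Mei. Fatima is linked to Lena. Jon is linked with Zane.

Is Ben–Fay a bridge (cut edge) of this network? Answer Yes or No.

Without the Ben–Fay edge there is no alternate route between Ben and Fay, so the network disconnects. It is a bridge.

Yes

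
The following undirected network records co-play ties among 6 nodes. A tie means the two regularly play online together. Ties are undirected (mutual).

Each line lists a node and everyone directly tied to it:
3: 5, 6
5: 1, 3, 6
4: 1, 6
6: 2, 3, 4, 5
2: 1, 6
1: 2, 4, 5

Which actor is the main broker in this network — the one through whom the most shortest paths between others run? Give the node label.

6

Unnormalized betweenness of each node: 1:3/2, 2:1/3, 3:0, 4:1/3, 5:4/3, 6:7/2.
6 has the largest value, 7/2, making it the main broker — the node through which the most shortest paths run.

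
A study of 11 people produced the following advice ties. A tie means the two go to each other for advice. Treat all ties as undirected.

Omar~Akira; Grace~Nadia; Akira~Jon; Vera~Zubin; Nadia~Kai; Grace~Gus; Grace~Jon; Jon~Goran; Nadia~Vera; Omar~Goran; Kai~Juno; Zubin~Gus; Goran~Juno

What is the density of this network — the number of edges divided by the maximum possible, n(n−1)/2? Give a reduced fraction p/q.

13/55

There are 13 edges and 11 nodes, so the maximum possible is C(11,2) = 55.
Density = 13/55.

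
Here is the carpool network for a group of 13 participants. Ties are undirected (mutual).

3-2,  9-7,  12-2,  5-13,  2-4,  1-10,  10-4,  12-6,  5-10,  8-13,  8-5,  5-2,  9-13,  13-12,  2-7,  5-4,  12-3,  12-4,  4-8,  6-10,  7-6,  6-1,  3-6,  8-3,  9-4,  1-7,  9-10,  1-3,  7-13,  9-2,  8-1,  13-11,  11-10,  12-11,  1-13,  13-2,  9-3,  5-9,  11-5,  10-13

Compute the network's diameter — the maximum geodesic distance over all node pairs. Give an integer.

Eccentricity of each node (its greatest distance to any other): 1:2, 2:2, 3:2, 4:2, 5:2, 6:2, 7:2, 8:2, 9:2, 10:2, 11:2, 12:2, 13:2.
The maximum eccentricity is 2, realized for instance by the pair 7–12 via 7 – 13 – 12. So the diameter is 2.

2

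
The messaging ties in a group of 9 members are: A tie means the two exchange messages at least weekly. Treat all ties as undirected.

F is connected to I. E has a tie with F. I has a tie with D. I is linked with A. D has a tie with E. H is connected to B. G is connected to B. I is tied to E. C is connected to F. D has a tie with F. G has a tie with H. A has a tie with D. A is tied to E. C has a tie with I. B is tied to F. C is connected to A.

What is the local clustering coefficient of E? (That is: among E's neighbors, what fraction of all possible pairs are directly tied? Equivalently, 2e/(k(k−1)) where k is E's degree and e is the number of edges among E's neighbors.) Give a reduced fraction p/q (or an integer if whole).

5/6

E's neighbors: A, D, F, and I (k = 4).
Possible neighbor pairs: C(4,2) = 6. Edges among them: A–D, A–I, D–F, D–I, F–I → e = 5.
Clustering(E) = 5/6.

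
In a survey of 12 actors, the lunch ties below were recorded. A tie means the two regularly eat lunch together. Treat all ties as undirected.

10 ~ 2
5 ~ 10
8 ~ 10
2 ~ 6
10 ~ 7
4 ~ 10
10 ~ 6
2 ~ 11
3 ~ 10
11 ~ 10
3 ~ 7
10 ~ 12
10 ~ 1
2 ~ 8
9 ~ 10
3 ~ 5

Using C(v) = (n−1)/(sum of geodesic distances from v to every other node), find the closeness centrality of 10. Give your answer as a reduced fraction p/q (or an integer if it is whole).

Distances from 10: 1:1, 2:1, 3:1, 4:1, 5:1, 6:1, 7:1, 8:1, 9:1, 11:1, 12:1. Sum = 11.
n = 12, so closeness = 11/11 = 1.

1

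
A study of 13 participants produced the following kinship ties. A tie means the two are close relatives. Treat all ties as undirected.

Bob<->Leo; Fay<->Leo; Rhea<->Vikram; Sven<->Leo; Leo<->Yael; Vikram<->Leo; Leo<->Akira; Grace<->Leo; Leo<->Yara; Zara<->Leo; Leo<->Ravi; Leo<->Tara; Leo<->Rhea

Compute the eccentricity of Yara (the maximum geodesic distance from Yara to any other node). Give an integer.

2

Distances from Yara: Akira:2, Bob:2, Fay:2, Grace:2, Leo:1, Ravi:2, Rhea:2, Sven:2, Tara:2, Vikram:2, Yael:2, Zara:2.
The largest is 2 (to Yael, Zara, Tara, Vikram, Akira, Rhea, Fay, Ravi, Bob, Sven, and Grace), so the eccentricity of Yara is 2.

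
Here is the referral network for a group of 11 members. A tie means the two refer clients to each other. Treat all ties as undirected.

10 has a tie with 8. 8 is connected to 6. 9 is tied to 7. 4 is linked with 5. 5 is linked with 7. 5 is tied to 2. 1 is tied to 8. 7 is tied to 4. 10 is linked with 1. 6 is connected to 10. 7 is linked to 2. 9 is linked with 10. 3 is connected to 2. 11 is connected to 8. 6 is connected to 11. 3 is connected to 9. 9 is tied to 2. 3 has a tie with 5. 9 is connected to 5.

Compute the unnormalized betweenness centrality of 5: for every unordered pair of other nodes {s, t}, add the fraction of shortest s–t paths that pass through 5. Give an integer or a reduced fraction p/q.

29/6

Pairs whose geodesics pass through 5 — 9–4: 1/2; 3–7: 1/3; 3–4: 1; 4–2: 1/2; 4–11: 2/4; 4–10: 1/2; 4–8: 1/2; 4–6: 1/2; 4–1: 1/2.
All other pairs contribute 0.
Summing the contributions gives betweenness(5) = 29/6.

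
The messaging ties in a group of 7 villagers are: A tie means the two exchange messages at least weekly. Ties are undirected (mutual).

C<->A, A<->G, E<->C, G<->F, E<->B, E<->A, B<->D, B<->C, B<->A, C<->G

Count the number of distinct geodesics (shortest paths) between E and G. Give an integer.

The shortest distance is 2. The length-2 paths are: E–A–G; E–C–G.
That gives 2 distinct shortest paths.

2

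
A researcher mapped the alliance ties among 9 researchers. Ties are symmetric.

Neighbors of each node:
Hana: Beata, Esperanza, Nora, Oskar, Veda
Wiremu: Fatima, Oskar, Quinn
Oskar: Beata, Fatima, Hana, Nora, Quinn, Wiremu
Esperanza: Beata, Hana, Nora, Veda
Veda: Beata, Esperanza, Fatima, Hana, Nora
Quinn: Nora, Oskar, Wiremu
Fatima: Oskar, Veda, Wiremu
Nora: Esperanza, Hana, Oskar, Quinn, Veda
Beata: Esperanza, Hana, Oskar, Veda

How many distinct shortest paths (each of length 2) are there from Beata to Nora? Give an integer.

The shortest distance is 2. The length-2 paths are: Beata–Hana–Nora; Beata–Esperanza–Nora; Beata–Oskar–Nora; Beata–Veda–Nora.
That gives 4 distinct shortest paths.

4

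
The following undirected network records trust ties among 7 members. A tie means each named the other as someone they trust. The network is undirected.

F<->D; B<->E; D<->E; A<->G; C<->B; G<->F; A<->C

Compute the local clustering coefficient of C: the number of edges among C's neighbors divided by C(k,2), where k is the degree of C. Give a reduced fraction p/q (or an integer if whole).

0

C's neighbors: A and B (k = 2).
Possible neighbor pairs: C(2,2) = 1. Edges among them: none → e = 0.
Clustering(C) = 0/1.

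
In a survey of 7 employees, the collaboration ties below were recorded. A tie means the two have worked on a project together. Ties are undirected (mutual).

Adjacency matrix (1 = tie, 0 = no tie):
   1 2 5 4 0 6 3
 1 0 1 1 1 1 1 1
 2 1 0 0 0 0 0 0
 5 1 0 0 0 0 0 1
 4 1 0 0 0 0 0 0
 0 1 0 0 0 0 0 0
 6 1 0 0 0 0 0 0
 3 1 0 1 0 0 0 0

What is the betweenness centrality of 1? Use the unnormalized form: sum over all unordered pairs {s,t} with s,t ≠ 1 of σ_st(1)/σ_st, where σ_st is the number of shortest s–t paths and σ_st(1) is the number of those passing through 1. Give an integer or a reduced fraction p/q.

14

Pairs whose geodesics pass through 1 — 2–5: 1; 2–4: 1; 2–0: 1; 2–6: 1; 2–3: 1; 5–4: 1; 5–0: 1; 5–6: 1; 4–0: 1; 4–6: 1; 4–3: 1; 0–6: 1; 0–3: 1; 6–3: 1.
All other pairs contribute 0.
Summing the contributions gives betweenness(1) = 14.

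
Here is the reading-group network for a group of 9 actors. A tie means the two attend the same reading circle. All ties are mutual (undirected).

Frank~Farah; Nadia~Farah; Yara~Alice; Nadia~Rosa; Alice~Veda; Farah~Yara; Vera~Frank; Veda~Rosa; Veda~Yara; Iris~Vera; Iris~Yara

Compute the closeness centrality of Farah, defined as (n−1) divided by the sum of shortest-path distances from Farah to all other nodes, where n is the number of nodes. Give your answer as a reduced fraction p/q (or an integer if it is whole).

Distances from Farah: Alice:2, Frank:1, Iris:2, Nadia:1, Rosa:2, Veda:2, Vera:2, Yara:1. Sum = 13.
n = 9, so closeness = 8/13.

8/13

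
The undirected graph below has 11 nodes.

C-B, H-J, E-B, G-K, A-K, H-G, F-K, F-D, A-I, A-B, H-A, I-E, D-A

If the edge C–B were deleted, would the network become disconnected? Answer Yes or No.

Yes

Without the C–B edge there is no alternate route between C and B, so the network disconnects. It is a bridge.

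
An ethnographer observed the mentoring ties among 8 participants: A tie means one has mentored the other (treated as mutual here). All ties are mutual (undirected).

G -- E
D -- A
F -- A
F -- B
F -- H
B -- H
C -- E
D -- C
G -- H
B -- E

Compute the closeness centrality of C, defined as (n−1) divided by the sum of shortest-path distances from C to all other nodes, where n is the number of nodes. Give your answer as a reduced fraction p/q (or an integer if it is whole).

1/2

Distances from C: A:2, B:2, D:1, E:1, F:3, G:2, H:3. Sum = 14.
n = 8, so closeness = 7/14 = 1/2.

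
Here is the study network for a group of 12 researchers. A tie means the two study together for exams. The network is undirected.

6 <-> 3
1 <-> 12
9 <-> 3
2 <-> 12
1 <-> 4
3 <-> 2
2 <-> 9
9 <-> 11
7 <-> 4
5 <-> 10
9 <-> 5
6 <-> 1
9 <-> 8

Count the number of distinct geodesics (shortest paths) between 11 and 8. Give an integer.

1

The shortest distance is 2, and the only length-2 path is 11–9–8. So there is exactly 1 shortest path.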